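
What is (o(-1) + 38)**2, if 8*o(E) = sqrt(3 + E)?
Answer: (304 + sqrt(2))**2/64 ≈ 1457.5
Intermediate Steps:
o(E) = sqrt(3 + E)/8
(o(-1) + 38)**2 = (sqrt(3 - 1)/8 + 38)**2 = (sqrt(2)/8 + 38)**2 = (38 + sqrt(2)/8)**2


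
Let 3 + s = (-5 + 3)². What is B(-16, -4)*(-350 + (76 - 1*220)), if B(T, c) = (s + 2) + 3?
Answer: -2964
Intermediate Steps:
s = 1 (s = -3 + (-5 + 3)² = -3 + (-2)² = -3 + 4 = 1)
B(T, c) = 6 (B(T, c) = (1 + 2) + 3 = 3 + 3 = 6)
B(-16, -4)*(-350 + (76 - 1*220)) = 6*(-350 + (76 - 1*220)) = 6*(-350 + (76 - 220)) = 6*(-350 - 144) = 6*(-494) = -2964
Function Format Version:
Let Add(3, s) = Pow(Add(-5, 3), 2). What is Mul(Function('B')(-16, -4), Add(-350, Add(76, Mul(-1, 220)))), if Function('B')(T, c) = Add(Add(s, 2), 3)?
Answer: -2964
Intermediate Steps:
s = 1 (s = Add(-3, Pow(Add(-5, 3), 2)) = Add(-3, Pow(-2, 2)) = Add(-3, 4) = 1)
Function('B')(T, c) = 6 (Function('B')(T, c) = Add(Add(1, 2), 3) = Add(3, 3) = 6)
Mul(Function('B')(-16, -4), Add(-350, Add(76, Mul(-1, 220)))) = Mul(6, Add(-350, Add(76, Mul(-1, 220)))) = Mul(6, Add(-350, Add(76, -220))) = Mul(6, Add(-350, -144)) = Mul(6, -494) = -2964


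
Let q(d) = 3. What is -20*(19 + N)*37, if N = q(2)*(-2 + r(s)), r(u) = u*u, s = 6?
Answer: -89540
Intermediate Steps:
r(u) = u**2
N = 102 (N = 3*(-2 + 6**2) = 3*(-2 + 36) = 3*34 = 102)
-20*(19 + N)*37 = -20*(19 + 102)*37 = -20*121*37 = -2420*37 = -89540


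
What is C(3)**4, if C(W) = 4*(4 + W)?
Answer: 614656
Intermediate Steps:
C(W) = 16 + 4*W
C(3)**4 = (16 + 4*3)**4 = (16 + 12)**4 = 28**4 = 614656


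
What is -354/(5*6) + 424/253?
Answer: -12807/1265 ≈ -10.124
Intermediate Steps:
-354/(5*6) + 424/253 = -354/30 + 424*(1/253) = -354*1/30 + 424/253 = -59/5 + 424/253 = -12807/1265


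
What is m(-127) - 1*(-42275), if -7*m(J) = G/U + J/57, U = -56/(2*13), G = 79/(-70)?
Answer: 33060931381/782040 ≈ 42275.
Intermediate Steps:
G = -79/70 (G = 79*(-1/70) = -79/70 ≈ -1.1286)
U = -28/13 (U = -56/26 = -56*1/26 = -28/13 ≈ -2.1538)
m(J) = -1027/13720 - J/399 (m(J) = -(-79/(70*(-28/13)) + J/57)/7 = -(-79/70*(-13/28) + J*(1/57))/7 = -(1027/1960 + J/57)/7 = -1027/13720 - J/399)
m(-127) - 1*(-42275) = (-1027/13720 - 1/399*(-127)) - 1*(-42275) = (-1027/13720 + 127/399) + 42275 = 190381/782040 + 42275 = 33060931381/782040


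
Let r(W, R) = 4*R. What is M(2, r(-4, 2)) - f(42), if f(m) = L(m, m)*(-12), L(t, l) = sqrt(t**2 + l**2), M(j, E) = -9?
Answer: -9 + 504*sqrt(2) ≈ 703.76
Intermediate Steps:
L(t, l) = sqrt(l**2 + t**2)
f(m) = -12*sqrt(2)*sqrt(m**2) (f(m) = sqrt(m**2 + m**2)*(-12) = sqrt(2*m**2)*(-12) = (sqrt(2)*sqrt(m**2))*(-12) = -12*sqrt(2)*sqrt(m**2))
M(2, r(-4, 2)) - f(42) = -9 - (-12)*sqrt(2)*sqrt(42**2) = -9 - (-12)*sqrt(2)*sqrt(1764) = -9 - (-12)*sqrt(2)*42 = -9 - (-504)*sqrt(2) = -9 + 504*sqrt(2)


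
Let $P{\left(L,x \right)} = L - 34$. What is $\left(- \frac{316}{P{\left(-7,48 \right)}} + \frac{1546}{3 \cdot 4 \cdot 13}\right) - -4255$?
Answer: $\frac{13663831}{3198} \approx 4272.6$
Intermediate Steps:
$P{\left(L,x \right)} = -34 + L$
$\left(- \frac{316}{P{\left(-7,48 \right)}} + \frac{1546}{3 \cdot 4 \cdot 13}\right) - -4255 = \left(- \frac{316}{-34 - 7} + \frac{1546}{3 \cdot 4 \cdot 13}\right) - -4255 = \left(- \frac{316}{-41} + \frac{1546}{12 \cdot 13}\right) + 4255 = \left(\left(-316\right) \left(- \frac{1}{41}\right) + \frac{1546}{156}\right) + 4255 = \left(\frac{316}{41} + 1546 \cdot \frac{1}{156}\right) + 4255 = \left(\frac{316}{41} + \frac{773}{78}\right) + 4255 = \frac{56341}{3198} + 4255 = \frac{13663831}{3198}$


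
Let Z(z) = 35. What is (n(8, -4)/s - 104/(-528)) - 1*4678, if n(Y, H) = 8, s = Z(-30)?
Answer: -10805197/2310 ≈ -4677.6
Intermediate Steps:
s = 35
(n(8, -4)/s - 104/(-528)) - 1*4678 = (8/35 - 104/(-528)) - 1*4678 = (8*(1/35) - 104*(-1/528)) - 4678 = (8/35 + 13/66) - 4678 = 983/2310 - 4678 = -10805197/2310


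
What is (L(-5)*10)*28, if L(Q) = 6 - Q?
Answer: 3080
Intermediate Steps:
(L(-5)*10)*28 = ((6 - 1*(-5))*10)*28 = ((6 + 5)*10)*28 = (11*10)*28 = 110*28 = 3080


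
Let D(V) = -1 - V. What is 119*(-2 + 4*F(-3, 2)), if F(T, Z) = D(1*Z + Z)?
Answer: -2618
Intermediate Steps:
F(T, Z) = -1 - 2*Z (F(T, Z) = -1 - (1*Z + Z) = -1 - (Z + Z) = -1 - 2*Z)
119*(-2 + 4*F(-3, 2)) = 119*(-2 + 4*(-1 - 2*2)) = 119*(-2 + 4*(-1 - 4)) = 119*(-2 + 4*(-5)) = 119*(-2 - 20) = 119*(-22) = -2618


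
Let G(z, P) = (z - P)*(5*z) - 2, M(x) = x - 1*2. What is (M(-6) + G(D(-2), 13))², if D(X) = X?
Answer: 19600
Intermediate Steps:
M(x) = -2 + x (M(x) = x - 2 = -2 + x)
G(z, P) = -2 + 5*z*(z - P) (G(z, P) = 5*z*(z - P) - 2 = -2 + 5*z*(z - P))
(M(-6) + G(D(-2), 13))² = ((-2 - 6) + (-2 + 5*(-2)² - 5*13*(-2)))² = (-8 + (-2 + 5*4 + 130))² = (-8 + (-2 + 20 + 130))² = (-8 + 148)² = 140² = 19600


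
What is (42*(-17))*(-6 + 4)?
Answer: 1428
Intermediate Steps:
(42*(-17))*(-6 + 4) = -714*(-2) = 1428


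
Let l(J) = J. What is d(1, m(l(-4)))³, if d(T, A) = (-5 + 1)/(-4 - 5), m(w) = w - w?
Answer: 64/729 ≈ 0.087791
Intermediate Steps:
m(w) = 0
d(T, A) = 4/9 (d(T, A) = -4/(-9) = -4*(-⅑) = 4/9)
d(1, m(l(-4)))³ = (4/9)³ = 64/729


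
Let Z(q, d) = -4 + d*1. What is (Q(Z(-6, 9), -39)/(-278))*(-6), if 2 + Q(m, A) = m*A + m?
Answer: -576/139 ≈ -4.1439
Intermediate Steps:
Z(q, d) = -4 + d
Q(m, A) = -2 + m + A*m (Q(m, A) = -2 + (m*A + m) = -2 + (A*m + m) = -2 + (m + A*m) = -2 + m + A*m)
(Q(Z(-6, 9), -39)/(-278))*(-6) = ((-2 + (-4 + 9) - 39*(-4 + 9))/(-278))*(-6) = ((-2 + 5 - 39*5)*(-1/278))*(-6) = ((-2 + 5 - 195)*(-1/278))*(-6) = -192*(-1/278)*(-6) = (96/139)*(-6) = -576/139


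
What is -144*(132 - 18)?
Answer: -16416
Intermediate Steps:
-144*(132 - 18) = -144*114 = -16416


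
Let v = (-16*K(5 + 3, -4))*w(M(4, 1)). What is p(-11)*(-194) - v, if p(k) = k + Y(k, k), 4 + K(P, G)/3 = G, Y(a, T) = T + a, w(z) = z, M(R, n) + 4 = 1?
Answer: 7554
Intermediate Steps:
M(R, n) = -3 (M(R, n) = -4 + 1 = -3)
K(P, G) = -12 + 3*G
p(k) = 3*k (p(k) = k + (k + k) = k + 2*k = 3*k)
v = -1152 (v = -16*(-12 + 3*(-4))*(-3) = -16*(-12 - 12)*(-3) = -16*(-24)*(-3) = 384*(-3) = -1152)
p(-11)*(-194) - v = (3*(-11))*(-194) - 1*(-1152) = -33*(-194) + 1152 = 6402 + 1152 = 7554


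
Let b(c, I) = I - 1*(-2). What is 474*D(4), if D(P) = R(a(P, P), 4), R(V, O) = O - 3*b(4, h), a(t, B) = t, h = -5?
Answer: 6162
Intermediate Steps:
b(c, I) = 2 + I (b(c, I) = I + 2 = 2 + I)
R(V, O) = 9 + O (R(V, O) = O - 3*(2 - 5) = O - 3*(-3) = O + 9 = 9 + O)
D(P) = 13 (D(P) = 9 + 4 = 13)
474*D(4) = 474*13 = 6162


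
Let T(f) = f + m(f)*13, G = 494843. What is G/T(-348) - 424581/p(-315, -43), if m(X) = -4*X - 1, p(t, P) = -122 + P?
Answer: 507439542/195085 ≈ 2601.1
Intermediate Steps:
m(X) = -1 - 4*X
T(f) = -13 - 51*f (T(f) = f + (-1 - 4*f)*13 = f + (-13 - 52*f) = -13 - 51*f)
G/T(-348) - 424581/p(-315, -43) = 494843/(-13 - 51*(-348)) - 424581/(-122 - 43) = 494843/(-13 + 17748) - 424581/(-165) = 494843/17735 - 424581*(-1/165) = 494843*(1/17735) + 141527/55 = 494843/17735 + 141527/55 = 507439542/195085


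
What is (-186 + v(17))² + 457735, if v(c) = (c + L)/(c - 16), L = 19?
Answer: 480235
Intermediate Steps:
v(c) = (19 + c)/(-16 + c) (v(c) = (c + 19)/(c - 16) = (19 + c)/(-16 + c))
(-186 + v(17))² + 457735 = (-186 + (19 + 17)/(-16 + 17))² + 457735 = (-186 + 36/1)² + 457735 = (-186 + 1*36)² + 457735 = (-186 + 36)² + 457735 = (-150)² + 457735 = 22500 + 457735 = 480235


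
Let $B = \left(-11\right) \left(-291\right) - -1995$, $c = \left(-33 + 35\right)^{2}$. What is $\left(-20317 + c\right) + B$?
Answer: $-15117$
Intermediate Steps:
$c = 4$ ($c = 2^{2} = 4$)
$B = 5196$ ($B = 3201 + 1995 = 5196$)
$\left(-20317 + c\right) + B = \left(-20317 + 4\right) + 5196 = -20313 + 5196 = -15117$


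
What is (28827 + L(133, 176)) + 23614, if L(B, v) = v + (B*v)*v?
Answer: 4172425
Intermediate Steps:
L(B, v) = v + B*v²
(28827 + L(133, 176)) + 23614 = (28827 + 176*(1 + 133*176)) + 23614 = (28827 + 176*(1 + 23408)) + 23614 = (28827 + 176*23409) + 23614 = (28827 + 4119984) + 23614 = 4148811 + 23614 = 4172425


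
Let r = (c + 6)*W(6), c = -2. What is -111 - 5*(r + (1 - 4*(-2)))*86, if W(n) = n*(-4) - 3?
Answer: 42459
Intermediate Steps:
W(n) = -3 - 4*n (W(n) = -4*n - 3 = -3 - 4*n)
r = -108 (r = (-2 + 6)*(-3 - 4*6) = 4*(-3 - 24) = 4*(-27) = -108)
-111 - 5*(r + (1 - 4*(-2)))*86 = -111 - 5*(-108 + (1 - 4*(-2)))*86 = -111 - 5*(-108 + (1 + 8))*86 = -111 - 5*(-108 + 9)*86 = -111 - 5*(-99)*86 = -111 + 495*86 = -111 + 42570 = 42459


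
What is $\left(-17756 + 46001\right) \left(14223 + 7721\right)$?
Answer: $619808280$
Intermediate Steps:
$\left(-17756 + 46001\right) \left(14223 + 7721\right) = 28245 \cdot 21944 = 619808280$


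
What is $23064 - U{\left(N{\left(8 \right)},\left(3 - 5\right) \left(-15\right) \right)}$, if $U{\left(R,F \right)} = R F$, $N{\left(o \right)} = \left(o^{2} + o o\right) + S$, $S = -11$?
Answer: $19554$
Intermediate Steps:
$N{\left(o \right)} = -11 + 2 o^{2}$ ($N{\left(o \right)} = \left(o^{2} + o o\right) - 11 = \left(o^{2} + o^{2}\right) - 11 = 2 o^{2} - 11 = -11 + 2 o^{2}$)
$U{\left(R,F \right)} = F R$
$23064 - U{\left(N{\left(8 \right)},\left(3 - 5\right) \left(-15\right) \right)} = 23064 - \left(3 - 5\right) \left(-15\right) \left(-11 + 2 \cdot 8^{2}\right) = 23064 - \left(3 - 5\right) \left(-15\right) \left(-11 + 2 \cdot 64\right) = 23064 - \left(-2\right) \left(-15\right) \left(-11 + 128\right) = 23064 - 30 \cdot 117 = 23064 - 3510 = 19554$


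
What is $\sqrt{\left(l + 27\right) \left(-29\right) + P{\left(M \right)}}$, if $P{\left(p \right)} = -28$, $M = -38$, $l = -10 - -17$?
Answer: $13 i \sqrt{6} \approx 31.843 i$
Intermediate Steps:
$l = 7$ ($l = -10 + 17 = 7$)
$\sqrt{\left(l + 27\right) \left(-29\right) + P{\left(M \right)}} = \sqrt{\left(7 + 27\right) \left(-29\right) - 28} = \sqrt{34 \left(-29\right) - 28} = \sqrt{-986 - 28} = \sqrt{-1014} = 13 i \sqrt{6}$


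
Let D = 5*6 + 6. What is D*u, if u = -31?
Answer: -1116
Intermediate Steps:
D = 36 (D = 30 + 6 = 36)
D*u = 36*(-31) = -1116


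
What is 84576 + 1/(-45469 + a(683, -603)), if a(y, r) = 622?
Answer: 3792979871/44847 ≈ 84576.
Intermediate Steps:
84576 + 1/(-45469 + a(683, -603)) = 84576 + 1/(-45469 + 622) = 84576 + 1/(-44847) = 84576 - 1/44847 = 3792979871/44847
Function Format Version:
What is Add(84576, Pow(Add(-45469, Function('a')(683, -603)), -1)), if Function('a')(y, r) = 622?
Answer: Rational(3792979871, 44847) ≈ 84576.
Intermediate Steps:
Add(84576, Pow(Add(-45469, Function('a')(683, -603)), -1)) = Add(84576, Pow(Add(-45469, 622), -1)) = Add(84576, Pow(-44847, -1)) = Add(84576, Rational(-1, 44847)) = Rational(3792979871, 44847)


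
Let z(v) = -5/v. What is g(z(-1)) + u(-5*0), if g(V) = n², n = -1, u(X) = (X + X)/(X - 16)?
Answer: 1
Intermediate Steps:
u(X) = 2*X/(-16 + X) (u(X) = (2*X)/(-16 + X) = 2*X/(-16 + X))
g(V) = 1 (g(V) = (-1)² = 1)
g(z(-1)) + u(-5*0) = 1 + 2*(-5*0)/(-16 - 5*0) = 1 + 2*0/(-16 + 0) = 1 + 2*0/(-16) = 1 + 2*0*(-1/16) = 1 + 0 = 1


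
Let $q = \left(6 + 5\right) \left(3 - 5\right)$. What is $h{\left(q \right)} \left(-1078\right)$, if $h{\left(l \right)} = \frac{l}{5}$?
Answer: $\frac{23716}{5} \approx 4743.2$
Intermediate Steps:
$q = -22$ ($q = 11 \left(-2\right) = -22$)
$h{\left(l \right)} = \frac{l}{5}$ ($h{\left(l \right)} = l \frac{1}{5} = \frac{l}{5}$)
$h{\left(q \right)} \left(-1078\right) = \frac{1}{5} \left(-22\right) \left(-1078\right) = \left(- \frac{22}{5}\right) \left(-1078\right) = \frac{23716}{5}$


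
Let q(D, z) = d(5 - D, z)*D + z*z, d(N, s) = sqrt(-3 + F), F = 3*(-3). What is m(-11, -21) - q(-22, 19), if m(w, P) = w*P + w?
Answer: -141 + 44*I*sqrt(3) ≈ -141.0 + 76.21*I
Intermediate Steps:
m(w, P) = w + P*w (m(w, P) = P*w + w = w + P*w)
F = -9
d(N, s) = 2*I*sqrt(3) (d(N, s) = sqrt(-3 - 9) = sqrt(-12) = 2*I*sqrt(3))
q(D, z) = z**2 + 2*I*D*sqrt(3) (q(D, z) = (2*I*sqrt(3))*D + z*z = 2*I*D*sqrt(3) + z**2 = z**2 + 2*I*D*sqrt(3))
m(-11, -21) - q(-22, 19) = -11*(1 - 21) - (19**2 + 2*I*(-22)*sqrt(3)) = -11*(-20) - (361 - 44*I*sqrt(3)) = 220 + (-361 + 44*I*sqrt(3)) = -141 + 44*I*sqrt(3)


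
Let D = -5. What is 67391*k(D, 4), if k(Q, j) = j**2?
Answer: 1078256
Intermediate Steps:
67391*k(D, 4) = 67391*4**2 = 67391*16 = 1078256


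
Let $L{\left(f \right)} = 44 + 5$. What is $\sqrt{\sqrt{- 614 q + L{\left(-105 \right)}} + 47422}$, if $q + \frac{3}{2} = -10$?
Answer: $\sqrt{47422 + 3 \sqrt{790}} \approx 217.96$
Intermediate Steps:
$q = - \frac{23}{2}$ ($q = - \frac{3}{2} - 10 = - \frac{23}{2} \approx -11.5$)
$L{\left(f \right)} = 49$
$\sqrt{\sqrt{- 614 q + L{\left(-105 \right)}} + 47422} = \sqrt{\sqrt{\left(-614\right) \left(- \frac{23}{2}\right) + 49} + 47422} = \sqrt{\sqrt{7061 + 49} + 47422} = \sqrt{\sqrt{7110} + 47422} = \sqrt{3 \sqrt{790} + 47422} = \sqrt{47422 + 3 \sqrt{790}}$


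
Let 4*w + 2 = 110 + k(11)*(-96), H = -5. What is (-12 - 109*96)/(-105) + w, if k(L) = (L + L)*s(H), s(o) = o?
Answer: 96837/35 ≈ 2766.8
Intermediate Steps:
k(L) = -10*L (k(L) = (L + L)*(-5) = (2*L)*(-5) = -10*L)
w = 2667 (w = -½ + (110 - 10*11*(-96))/4 = -½ + (110 - 110*(-96))/4 = -½ + (110 + 10560)/4 = -½ + (¼)*10670 = -½ + 5335/2 = 2667)
(-12 - 109*96)/(-105) + w = (-12 - 109*96)/(-105) + 2667 = (-12 - 10464)*(-1/105) + 2667 = -10476*(-1/105) + 2667 = 3492/35 + 2667 = 96837/35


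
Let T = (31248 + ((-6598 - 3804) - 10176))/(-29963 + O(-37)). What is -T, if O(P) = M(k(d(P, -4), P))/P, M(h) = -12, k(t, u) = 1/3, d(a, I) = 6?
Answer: 394790/1108619 ≈ 0.35611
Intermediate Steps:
k(t, u) = 1/3
O(P) = -12/P
T = -394790/1108619 (T = (31248 + ((-6598 - 3804) - 10176))/(-29963 - 12/(-37)) = (31248 + (-10402 - 10176))/(-29963 - 12*(-1/37)) = (31248 - 20578)/(-29963 + 12/37) = 10670/(-1108619/37) = 10670*(-37/1108619) = -394790/1108619 ≈ -0.35611)
-T = -1*(-394790/1108619) = 394790/1108619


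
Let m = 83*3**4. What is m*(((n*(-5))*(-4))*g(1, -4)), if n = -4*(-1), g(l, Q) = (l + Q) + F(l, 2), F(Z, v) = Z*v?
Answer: -537840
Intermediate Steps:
g(l, Q) = Q + 3*l (g(l, Q) = (l + Q) + l*2 = (Q + l) + 2*l = Q + 3*l)
n = 4
m = 6723 (m = 83*81 = 6723)
m*(((n*(-5))*(-4))*g(1, -4)) = 6723*(((4*(-5))*(-4))*(-4 + 3*1)) = 6723*((-20*(-4))*(-4 + 3)) = 6723*(80*(-1)) = 6723*(-80) = -537840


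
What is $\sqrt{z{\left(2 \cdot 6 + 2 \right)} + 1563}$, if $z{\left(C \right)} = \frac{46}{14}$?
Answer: $\frac{2 \sqrt{19187}}{7} \approx 39.576$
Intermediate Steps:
$z{\left(C \right)} = \frac{23}{7}$ ($z{\left(C \right)} = 46 \cdot \frac{1}{14} = \frac{23}{7}$)
$\sqrt{z{\left(2 \cdot 6 + 2 \right)} + 1563} = \sqrt{\frac{23}{7} + 1563} = \sqrt{\frac{10964}{7}} = \frac{2 \sqrt{19187}}{7}$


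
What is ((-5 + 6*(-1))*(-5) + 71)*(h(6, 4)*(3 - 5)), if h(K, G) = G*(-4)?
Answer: 4032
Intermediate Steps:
h(K, G) = -4*G
((-5 + 6*(-1))*(-5) + 71)*(h(6, 4)*(3 - 5)) = ((-5 + 6*(-1))*(-5) + 71)*((-4*4)*(3 - 5)) = ((-5 - 6)*(-5) + 71)*(-16*(-2)) = (-11*(-5) + 71)*32 = (55 + 71)*32 = 126*32 = 4032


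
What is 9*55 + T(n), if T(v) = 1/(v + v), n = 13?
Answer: 12871/26 ≈ 495.04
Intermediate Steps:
T(v) = 1/(2*v)
9*55 + T(n) = 9*55 + (½)/13 = 495 + (½)*(1/13) = 495 + 1/26 = 12871/26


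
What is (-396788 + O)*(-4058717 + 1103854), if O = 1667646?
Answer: -3755211282454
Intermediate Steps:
(-396788 + O)*(-4058717 + 1103854) = (-396788 + 1667646)*(-4058717 + 1103854) = 1270858*(-2954863) = -3755211282454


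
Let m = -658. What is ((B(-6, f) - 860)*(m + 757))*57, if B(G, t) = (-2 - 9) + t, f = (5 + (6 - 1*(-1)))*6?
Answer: -4508757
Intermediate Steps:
f = 72 (f = (5 + (6 + 1))*6 = (5 + 7)*6 = 12*6 = 72)
B(G, t) = -11 + t
((B(-6, f) - 860)*(m + 757))*57 = (((-11 + 72) - 860)*(-658 + 757))*57 = ((61 - 860)*99)*57 = -799*99*57 = -79101*57 = -4508757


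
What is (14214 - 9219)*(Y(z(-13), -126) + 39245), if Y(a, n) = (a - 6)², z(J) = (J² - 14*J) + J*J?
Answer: 1515687795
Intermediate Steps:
z(J) = -14*J + 2*J² (z(J) = (J² - 14*J) + J² = -14*J + 2*J²)
Y(a, n) = (-6 + a)²
(14214 - 9219)*(Y(z(-13), -126) + 39245) = (14214 - 9219)*((-6 + 2*(-13)*(-7 - 13))² + 39245) = 4995*((-6 + 2*(-13)*(-20))² + 39245) = 4995*((-6 + 520)² + 39245) = 4995*(514² + 39245) = 4995*(264196 + 39245) = 4995*303441 = 1515687795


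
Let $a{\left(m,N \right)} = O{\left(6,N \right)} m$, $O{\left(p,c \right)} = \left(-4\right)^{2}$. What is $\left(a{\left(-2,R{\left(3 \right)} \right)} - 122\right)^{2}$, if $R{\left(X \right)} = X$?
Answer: $23716$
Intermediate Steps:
$O{\left(p,c \right)} = 16$
$a{\left(m,N \right)} = 16 m$
$\left(a{\left(-2,R{\left(3 \right)} \right)} - 122\right)^{2} = \left(16 \left(-2\right) - 122\right)^{2} = \left(-32 - 122\right)^{2} = \left(-154\right)^{2} = 23716$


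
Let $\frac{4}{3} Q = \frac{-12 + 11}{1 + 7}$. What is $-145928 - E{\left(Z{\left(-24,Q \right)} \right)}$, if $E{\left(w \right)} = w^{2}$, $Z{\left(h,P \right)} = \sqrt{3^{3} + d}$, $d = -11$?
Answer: $-145944$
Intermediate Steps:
$Q = - \frac{3}{32}$ ($Q = \frac{3 \frac{-12 + 11}{1 + 7}}{4} = \frac{3 \left(- \frac{1}{8}\right)}{4} = \frac{3 \left(\left(-1\right) \frac{1}{8}\right)}{4} = \frac{3}{4} \left(- \frac{1}{8}\right) = - \frac{3}{32} \approx -0.09375$)
$Z{\left(h,P \right)} = 4$ ($Z{\left(h,P \right)} = \sqrt{3^{3} - 11} = \sqrt{27 - 11} = \sqrt{16} = 4$)
$-145928 - E{\left(Z{\left(-24,Q \right)} \right)} = -145928 - 4^{2} = -145928 - 16 = -145944$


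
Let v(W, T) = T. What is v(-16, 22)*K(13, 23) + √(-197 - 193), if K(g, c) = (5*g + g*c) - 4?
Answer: 7920 + I*√390 ≈ 7920.0 + 19.748*I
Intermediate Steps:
K(g, c) = -4 + 5*g + c*g (K(g, c) = (5*g + c*g) - 4 = -4 + 5*g + c*g)
v(-16, 22)*K(13, 23) + √(-197 - 193) = 22*(-4 + 5*13 + 23*13) + √(-197 - 193) = 22*(-4 + 65 + 299) + √(-390) = 22*360 + I*√390 = 7920 + I*√390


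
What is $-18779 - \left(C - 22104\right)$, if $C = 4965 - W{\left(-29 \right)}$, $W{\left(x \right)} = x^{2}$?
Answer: $-799$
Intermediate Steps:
$C = 4124$ ($C = 4965 - \left(-29\right)^{2} = 4965 - 841 = 4124$)
$-18779 - \left(C - 22104\right) = -18779 - \left(4124 - 22104\right) = -18779 - -17980 = -18779 + 17980 = -799$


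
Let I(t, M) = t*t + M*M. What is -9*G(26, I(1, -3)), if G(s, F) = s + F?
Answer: -324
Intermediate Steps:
I(t, M) = M² + t² (I(t, M) = t² + M² = M² + t²)
G(s, F) = F + s
-9*G(26, I(1, -3)) = -9*(((-3)² + 1²) + 26) = -9*((9 + 1) + 26) = -9*(10 + 26) = -9*36 = -324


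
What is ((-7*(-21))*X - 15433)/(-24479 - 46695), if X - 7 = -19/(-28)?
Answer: 57217/284696 ≈ 0.20098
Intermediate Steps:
X = 215/28 (X = 7 - 19/(-28) = 7 - 19*(-1/28) = 7 + 19/28 = 215/28 ≈ 7.6786)
((-7*(-21))*X - 15433)/(-24479 - 46695) = (-7*(-21)*(215/28) - 15433)/(-24479 - 46695) = (147*(215/28) - 15433)/(-71174) = (4515/4 - 15433)*(-1/71174) = -57217/4*(-1/71174) = 57217/284696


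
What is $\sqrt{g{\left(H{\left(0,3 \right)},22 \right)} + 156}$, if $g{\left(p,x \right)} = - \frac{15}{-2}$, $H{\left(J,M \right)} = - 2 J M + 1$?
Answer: $\frac{\sqrt{654}}{2} \approx 12.787$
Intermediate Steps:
$H{\left(J,M \right)} = 1 - 2 J M$ ($H{\left(J,M \right)} = - 2 J M + 1 = 1 - 2 J M$)
$g{\left(p,x \right)} = \frac{15}{2}$ ($g{\left(p,x \right)} = \left(-15\right) \left(- \frac{1}{2}\right) = \frac{15}{2}$)
$\sqrt{g{\left(H{\left(0,3 \right)},22 \right)} + 156} = \sqrt{\frac{15}{2} + 156} = \sqrt{\frac{327}{2}} = \frac{\sqrt{654}}{2}$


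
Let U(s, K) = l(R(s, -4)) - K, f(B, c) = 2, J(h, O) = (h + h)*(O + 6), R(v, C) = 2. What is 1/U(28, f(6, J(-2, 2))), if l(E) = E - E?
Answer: -1/2 ≈ -0.50000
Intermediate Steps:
J(h, O) = 2*h*(6 + O) (J(h, O) = (2*h)*(6 + O) = 2*h*(6 + O))
l(E) = 0
U(s, K) = -K (U(s, K) = 0 - K = -K)
1/U(28, f(6, J(-2, 2))) = 1/(-1*2) = 1/(-2) = -1/2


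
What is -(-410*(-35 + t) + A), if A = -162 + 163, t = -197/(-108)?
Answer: -734569/54 ≈ -13603.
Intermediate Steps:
t = 197/108 (t = -197*(-1/108) = 197/108 ≈ 1.8241)
A = 1
-(-410*(-35 + t) + A) = -(-410*(-35 + 197/108) + 1) = -(-410*(-3583/108) + 1) = -(734515/54 + 1) = -1*734569/54 = -734569/54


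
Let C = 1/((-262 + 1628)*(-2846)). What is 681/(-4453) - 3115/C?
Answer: 53925768280739/4453 ≈ 1.2110e+10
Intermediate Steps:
C = -1/3887636 (C = -1/2846/1366 = (1/1366)*(-1/2846) = -1/3887636 ≈ -2.5723e-7)
681/(-4453) - 3115/C = 681/(-4453) - 3115/(-1/3887636) = 681*(-1/4453) - 3115*(-3887636) = -681/4453 + 12109986140 = 53925768280739/4453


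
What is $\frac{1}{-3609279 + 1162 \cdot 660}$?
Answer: $- \frac{1}{2842359} \approx -3.5182 \cdot 10^{-7}$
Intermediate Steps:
$\frac{1}{-3609279 + 1162 \cdot 660} = \frac{1}{-3609279 + 766920} = \frac{1}{-2842359} = - \frac{1}{2842359}$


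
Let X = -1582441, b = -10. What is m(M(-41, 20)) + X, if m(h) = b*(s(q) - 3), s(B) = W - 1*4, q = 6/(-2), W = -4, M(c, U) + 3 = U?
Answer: -1582331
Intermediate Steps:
M(c, U) = -3 + U
q = -3 (q = 6*(-½) = -3)
s(B) = -8 (s(B) = -4 - 1*4 = -4 - 4 = -8)
m(h) = 110 (m(h) = -10*(-8 - 3) = -10*(-11) = 110)
m(M(-41, 20)) + X = 110 - 1582441 = -1582331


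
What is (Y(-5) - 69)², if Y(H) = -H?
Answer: 4096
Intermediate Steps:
(Y(-5) - 69)² = (-1*(-5) - 69)² = (5 - 69)² = (-64)² = 4096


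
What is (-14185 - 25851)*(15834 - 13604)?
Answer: -89280280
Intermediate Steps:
(-14185 - 25851)*(15834 - 13604) = -40036*2230 = -89280280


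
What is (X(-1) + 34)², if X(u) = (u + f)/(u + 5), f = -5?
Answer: 4225/4 ≈ 1056.3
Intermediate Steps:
X(u) = (-5 + u)/(5 + u) (X(u) = (u - 5)/(u + 5) = (-5 + u)/(5 + u))
(X(-1) + 34)² = ((-5 - 1)/(5 - 1) + 34)² = (-6/4 + 34)² = ((¼)*(-6) + 34)² = (-3/2 + 34)² = (65/2)² = 4225/4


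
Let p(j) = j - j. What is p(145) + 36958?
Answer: 36958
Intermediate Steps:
p(j) = 0
p(145) + 36958 = 0 + 36958 = 36958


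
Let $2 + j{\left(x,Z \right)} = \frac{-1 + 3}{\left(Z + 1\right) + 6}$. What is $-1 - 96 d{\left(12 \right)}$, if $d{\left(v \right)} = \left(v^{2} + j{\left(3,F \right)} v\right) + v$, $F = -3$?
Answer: $-13249$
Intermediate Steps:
$j{\left(x,Z \right)} = -2 + \frac{2}{7 + Z}$ ($j{\left(x,Z \right)} = -2 + \frac{-1 + 3}{\left(Z + 1\right) + 6} = -2 + \frac{2}{\left(1 + Z\right) + 6} = -2 + \frac{2}{7 + Z}$)
$d{\left(v \right)} = v^{2} - \frac{v}{2}$ ($d{\left(v \right)} = \left(v^{2} + \frac{2 \left(-6 - -3\right)}{7 - 3} v\right) + v = \left(v^{2} + \frac{2 \left(-6 + 3\right)}{4} v\right) + v = \left(v^{2} + 2 \cdot \frac{1}{4} \left(-3\right) v\right) + v = \left(v^{2} - \frac{3 v}{2}\right) + v = v^{2} - \frac{v}{2}$)
$-1 - 96 d{\left(12 \right)} = -1 - 96 \cdot 12 \left(- \frac{1}{2} + 12\right) = -1 - 96 \cdot 12 \cdot \frac{23}{2} = -1 - 13248 = -13249$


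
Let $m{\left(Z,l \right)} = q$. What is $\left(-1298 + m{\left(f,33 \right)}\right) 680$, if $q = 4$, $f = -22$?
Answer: $-879920$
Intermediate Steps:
$m{\left(Z,l \right)} = 4$
$\left(-1298 + m{\left(f,33 \right)}\right) 680 = \left(-1298 + 4\right) 680 = \left(-1294\right) 680 = -879920$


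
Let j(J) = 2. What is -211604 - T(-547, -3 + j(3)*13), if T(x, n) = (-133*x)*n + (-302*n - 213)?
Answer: -1877718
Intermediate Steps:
T(x, n) = -213 - 302*n - 133*n*x (T(x, n) = -133*n*x + (-213 - 302*n) = -213 - 302*n - 133*n*x)
-211604 - T(-547, -3 + j(3)*13) = -211604 - (-213 - 302*(-3 + 2*13) - 133*(-3 + 2*13)*(-547)) = -211604 - (-213 - 302*(-3 + 26) - 133*(-3 + 26)*(-547)) = -211604 - (-213 - 302*23 - 133*23*(-547)) = -211604 - (-213 - 6946 + 1673273) = -211604 - 1*1666114 = -211604 - 1666114 = -1877718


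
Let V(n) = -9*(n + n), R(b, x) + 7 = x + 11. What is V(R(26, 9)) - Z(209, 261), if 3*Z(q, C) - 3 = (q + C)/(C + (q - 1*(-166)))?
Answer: -224425/954 ≈ -235.25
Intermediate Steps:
R(b, x) = 4 + x (R(b, x) = -7 + (x + 11) = -7 + (11 + x) = 4 + x)
Z(q, C) = 1 + (C + q)/(3*(166 + C + q)) (Z(q, C) = 1 + ((q + C)/(C + (q - 1*(-166))))/3 = 1 + ((C + q)/(C + (q + 166)))/3 = 1 + ((C + q)/(C + (166 + q)))/3 = 1 + ((C + q)/(166 + C + q))/3 = 1 + (C + q)/(3*(166 + C + q)))
V(n) = -18*n
V(R(26, 9)) - Z(209, 261) = -18*(4 + 9) - 2*(249 + 2*261 + 2*209)/(3*(166 + 261 + 209)) = -18*13 - 2*(249 + 522 + 418)/(3*636) = -234 - 2*1189/(3*636) = -234 - 1*1189/954 = -234 - 1189/954 = -224425/954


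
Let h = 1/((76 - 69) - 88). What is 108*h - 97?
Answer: -295/3 ≈ -98.333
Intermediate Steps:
h = -1/81 (h = 1/(7 - 88) = 1/(-81) = -1/81 ≈ -0.012346)
108*h - 97 = 108*(-1/81) - 97 = -4/3 - 97 = -295/3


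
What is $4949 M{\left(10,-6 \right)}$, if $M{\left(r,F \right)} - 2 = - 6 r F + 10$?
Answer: $1841028$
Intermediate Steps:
$M{\left(r,F \right)} = 12 - 6 F r$ ($M{\left(r,F \right)} = 2 + \left(- 6 r F + 10\right) = 2 - \left(-10 + 6 F r\right) = 12 - 6 F r$)
$4949 M{\left(10,-6 \right)} = 4949 \left(12 - \left(-36\right) 10\right) = 4949 \left(12 + 360\right) = 4949 \cdot 372 = 1841028$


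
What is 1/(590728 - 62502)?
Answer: 1/528226 ≈ 1.8931e-6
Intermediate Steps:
1/(590728 - 62502) = 1/528226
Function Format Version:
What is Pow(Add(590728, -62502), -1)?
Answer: Rational(1, 528226) ≈ 1.8931e-6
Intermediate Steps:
Pow(Add(590728, -62502), -1) = Pow(528226, -1) = Rational(1, 528226)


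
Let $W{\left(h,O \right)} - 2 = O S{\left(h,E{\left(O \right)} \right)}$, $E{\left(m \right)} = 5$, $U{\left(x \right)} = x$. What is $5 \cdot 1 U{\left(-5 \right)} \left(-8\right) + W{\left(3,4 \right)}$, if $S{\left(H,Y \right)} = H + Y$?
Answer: $234$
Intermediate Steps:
$W{\left(h,O \right)} = 2 + O \left(5 + h\right)$ ($W{\left(h,O \right)} = 2 + O \left(h + 5\right) = 2 + O \left(5 + h\right)$)
$5 \cdot 1 U{\left(-5 \right)} \left(-8\right) + W{\left(3,4 \right)} = 5 \cdot 1 \left(-5\right) \left(-8\right) + \left(2 + 4 \left(5 + 3\right)\right) = 5 \left(-5\right) \left(-8\right) + \left(2 + 4 \cdot 8\right) = \left(-25\right) \left(-8\right) + \left(2 + 32\right) = 200 + 34 = 234$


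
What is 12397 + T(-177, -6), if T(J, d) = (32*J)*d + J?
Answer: 46204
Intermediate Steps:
T(J, d) = J + 32*J*d (T(J, d) = 32*J*d + J = J + 32*J*d)
12397 + T(-177, -6) = 12397 - 177*(1 + 32*(-6)) = 12397 - 177*(1 - 192) = 12397 - 177*(-191) = 12397 + 33807 = 46204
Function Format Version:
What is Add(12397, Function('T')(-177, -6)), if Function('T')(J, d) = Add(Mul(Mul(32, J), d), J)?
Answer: 46204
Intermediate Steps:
Function('T')(J, d) = Add(J, Mul(32, J, d)) (Function('T')(J, d) = Add(Mul(32, J, d), J) = Add(J, Mul(32, J, d)))
Add(12397, Function('T')(-177, -6)) = Add(12397, Mul(-177, Add(1, Mul(32, -6)))) = Add(12397, Mul(-177, Add(1, -192))) = Add(12397, Mul(-177, -191)) = Add(12397, 33807) = 46204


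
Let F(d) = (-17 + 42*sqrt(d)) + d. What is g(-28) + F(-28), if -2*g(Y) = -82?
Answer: -4 + 84*I*sqrt(7) ≈ -4.0 + 222.24*I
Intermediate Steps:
g(Y) = 41 (g(Y) = -1/2*(-82) = 41)
F(d) = -17 + d + 42*sqrt(d)
g(-28) + F(-28) = 41 + (-17 - 28 + 42*sqrt(-28)) = 41 + (-17 - 28 + 42*(2*I*sqrt(7))) = 41 + (-17 - 28 + 84*I*sqrt(7)) = 41 + (-45 + 84*I*sqrt(7)) = -4 + 84*I*sqrt(7)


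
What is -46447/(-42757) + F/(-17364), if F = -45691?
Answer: 2760115795/742432548 ≈ 3.7177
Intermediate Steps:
-46447/(-42757) + F/(-17364) = -46447/(-42757) - 45691/(-17364) = -46447*(-1/42757) - 45691*(-1/17364) = 46447/42757 + 45691/17364 = 2760115795/742432548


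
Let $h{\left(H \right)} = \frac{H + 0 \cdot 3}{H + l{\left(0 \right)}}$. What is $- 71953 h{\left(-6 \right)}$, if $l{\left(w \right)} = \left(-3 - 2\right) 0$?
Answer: $-71953$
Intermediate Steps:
$l{\left(w \right)} = 0$ ($l{\left(w \right)} = \left(-5\right) 0 = 0$)
$h{\left(H \right)} = 1$ ($h{\left(H \right)} = \frac{H + 0 \cdot 3}{H + 0} = \frac{H + 0}{H} = \frac{H}{H} = 1$)
$- 71953 h{\left(-6 \right)} = \left(-71953\right) 1 = -71953$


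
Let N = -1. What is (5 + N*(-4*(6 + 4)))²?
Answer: 2025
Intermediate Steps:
(5 + N*(-4*(6 + 4)))² = (5 - (-4)*(6 + 4))² = (5 - (-4)*10)² = (5 - 1*(-40))² = (5 + 40)² = 45² = 2025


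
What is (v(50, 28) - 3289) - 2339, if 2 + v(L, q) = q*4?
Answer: -5518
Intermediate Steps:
v(L, q) = -2 + 4*q (v(L, q) = -2 + q*4 = -2 + 4*q)
(v(50, 28) - 3289) - 2339 = ((-2 + 4*28) - 3289) - 2339 = ((-2 + 112) - 3289) - 2339 = (110 - 3289) - 2339 = -3179 - 2339 = -5518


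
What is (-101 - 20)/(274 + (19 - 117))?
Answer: -11/16 ≈ -0.68750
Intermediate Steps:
(-101 - 20)/(274 + (19 - 117)) = -121/(274 - 98) = -121/176 = -121*1/176 = -11/16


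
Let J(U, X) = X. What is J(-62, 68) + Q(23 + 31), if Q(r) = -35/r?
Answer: 3637/54 ≈ 67.352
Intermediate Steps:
J(-62, 68) + Q(23 + 31) = 68 - 35/(23 + 31) = 68 - 35/54 = 3637/54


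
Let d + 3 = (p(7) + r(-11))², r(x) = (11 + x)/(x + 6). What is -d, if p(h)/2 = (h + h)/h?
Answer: -13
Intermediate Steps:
p(h) = 4 (p(h) = 2*((h + h)/h) = 2*((2*h)/h) = 2*2 = 4)
r(x) = (11 + x)/(6 + x)
d = 13 (d = -3 + (4 + (11 - 11)/(6 - 11))² = -3 + (4 + 0/(-5))² = -3 + (4 - ⅕*0)² = -3 + (4 + 0)² = -3 + 4² = -3 + 16 = 13)
-d = -1*13 = -13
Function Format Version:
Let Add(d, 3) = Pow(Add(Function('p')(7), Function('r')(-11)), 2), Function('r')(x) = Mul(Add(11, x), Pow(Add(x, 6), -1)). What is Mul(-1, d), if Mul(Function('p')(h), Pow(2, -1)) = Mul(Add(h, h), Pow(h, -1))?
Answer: -13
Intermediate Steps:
Function('p')(h) = 4 (Function('p')(h) = Mul(2, Mul(Add(h, h), Pow(h, -1))) = Mul(2, Mul(Mul(2, h), Pow(h, -1))) = Mul(2, 2) = 4)
Function('r')(x) = Mul(Pow(Add(6, x), -1), Add(11, x)) (Function('r')(x) = Mul(Add(11, x), Pow(Add(6, x), -1)) = Mul(Pow(Add(6, x), -1), Add(11, x)))
d = 13 (d = Add(-3, Pow(Add(4, Mul(Pow(Add(6, -11), -1), Add(11, -11))), 2)) = Add(-3, Pow(Add(4, Mul(Pow(-5, -1), 0)), 2)) = Add(-3, Pow(Add(4, Mul(Rational(-1, 5), 0)), 2)) = Add(-3, Pow(Add(4, 0), 2)) = Add(-3, Pow(4, 2)) = Add(-3, 16) = 13)
Mul(-1, d) = Mul(-1, 13) = -13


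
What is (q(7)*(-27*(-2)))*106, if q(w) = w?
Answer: 40068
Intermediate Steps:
(q(7)*(-27*(-2)))*106 = (7*(-27*(-2)))*106 = (7*54)*106 = 378*106 = 40068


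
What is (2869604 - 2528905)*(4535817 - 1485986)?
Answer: 1039074371869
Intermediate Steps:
(2869604 - 2528905)*(4535817 - 1485986) = 340699*3049831 = 1039074371869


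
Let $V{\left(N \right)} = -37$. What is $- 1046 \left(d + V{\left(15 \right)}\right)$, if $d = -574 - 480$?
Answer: $1141186$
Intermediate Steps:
$d = -1054$
$- 1046 \left(d + V{\left(15 \right)}\right) = - 1046 \left(-1054 - 37\right) = \left(-1046\right) \left(-1091\right) = 1141186$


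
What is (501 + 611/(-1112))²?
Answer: 309693363001/1236544 ≈ 2.5045e+5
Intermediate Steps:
(501 + 611/(-1112))² = (501 + 611*(-1/1112))² = (501 - 611/1112)² = (556501/1112)² = 309693363001/1236544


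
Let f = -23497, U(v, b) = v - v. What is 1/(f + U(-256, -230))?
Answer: -1/23497 ≈ -4.2559e-5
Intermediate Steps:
U(v, b) = 0
1/(f + U(-256, -230)) = 1/(-23497 + 0) = 1/(-23497) = -1/23497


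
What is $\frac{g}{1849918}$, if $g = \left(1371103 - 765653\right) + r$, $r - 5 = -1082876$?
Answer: $- \frac{68203}{264274} \approx -0.25808$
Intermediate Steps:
$r = -1082871$ ($r = 5 - 1082876 = -1082871$)
$g = -477421$ ($g = \left(1371103 - 765653\right) - 1082871 = 605450 - 1082871 = -477421$)
$\frac{g}{1849918} = - \frac{477421}{1849918} = \left(-477421\right) \frac{1}{1849918} = - \frac{68203}{264274}$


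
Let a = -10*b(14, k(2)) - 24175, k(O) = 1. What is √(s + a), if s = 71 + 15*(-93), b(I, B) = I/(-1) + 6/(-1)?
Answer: 3*I*√2811 ≈ 159.06*I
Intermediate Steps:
b(I, B) = -6 - I (b(I, B) = I*(-1) + 6*(-1) = -I - 6 = -6 - I)
s = -1324 (s = 71 - 1395 = -1324)
a = -23975 (a = -10*(-6 - 1*14) - 24175 = -10*(-6 - 14) - 24175 = -10*(-20) - 24175 = 200 - 24175 = -23975)
√(s + a) = √(-1324 - 23975) = √(-25299) = 3*I*√2811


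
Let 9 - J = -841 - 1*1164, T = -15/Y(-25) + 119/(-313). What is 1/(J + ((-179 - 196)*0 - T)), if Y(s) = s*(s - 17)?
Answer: 21910/44135383 ≈ 0.00049643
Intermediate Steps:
Y(s) = s*(-17 + s)
T = -8643/21910 (T = -15*(-1/(25*(-17 - 25))) + 119/(-313) = -15/((-25*(-42))) + 119*(-1/313) = -15/1050 - 119/313 = -15*1/1050 - 119/313 = -1/70 - 119/313 = -8643/21910 ≈ -0.39448)
J = 2014 (J = 9 - (-841 - 1*1164) = 9 - (-841 - 1164) = 9 - 1*(-2005) = 9 + 2005 = 2014)
1/(J + ((-179 - 196)*0 - T)) = 1/(2014 + ((-179 - 196)*0 - 1*(-8643/21910))) = 1/(2014 + (-375*0 + 8643/21910)) = 1/(2014 + (0 + 8643/21910)) = 1/(2014 + 8643/21910) = 1/(44135383/21910) = 21910/44135383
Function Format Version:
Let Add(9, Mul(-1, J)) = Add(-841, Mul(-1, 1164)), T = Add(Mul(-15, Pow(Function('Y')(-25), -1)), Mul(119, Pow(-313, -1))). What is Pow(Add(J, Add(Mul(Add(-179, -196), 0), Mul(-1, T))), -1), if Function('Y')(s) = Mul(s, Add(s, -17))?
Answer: Rational(21910, 44135383) ≈ 0.00049643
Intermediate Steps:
Function('Y')(s) = Mul(s, Add(-17, s))
T = Rational(-8643, 21910) (T = Add(Mul(-15, Pow(Mul(-25, Add(-17, -25)), -1)), Mul(119, Pow(-313, -1))) = Add(Mul(-15, Pow(Mul(-25, -42), -1)), Mul(119, Rational(-1, 313))) = Add(Mul(-15, Pow(1050, -1)), Rational(-119, 313)) = Add(Mul(-15, Rational(1, 1050)), Rational(-119, 313)) = Add(Rational(-1, 70), Rational(-119, 313)) = Rational(-8643, 21910) ≈ -0.39448)
J = 2014 (J = Add(9, Mul(-1, Add(-841, Mul(-1, 1164)))) = Add(9, Mul(-1, Add(-841, -1164))) = Add(9, Mul(-1, -2005)) = Add(9, 2005) = 2014)
Pow(Add(J, Add(Mul(Add(-179, -196), 0), Mul(-1, T))), -1) = Pow(Add(2014, Add(Mul(Add(-179, -196), 0), Mul(-1, Rational(-8643, 21910)))), -1) = Pow(Add(2014, Add(Mul(-375, 0), Rational(8643, 21910))), -1) = Pow(Add(2014, Add(0, Rational(8643, 21910))), -1) = Pow(Add(2014, Rational(8643, 21910)), -1) = Pow(Rational(44135383, 21910), -1) = Rational(21910, 44135383)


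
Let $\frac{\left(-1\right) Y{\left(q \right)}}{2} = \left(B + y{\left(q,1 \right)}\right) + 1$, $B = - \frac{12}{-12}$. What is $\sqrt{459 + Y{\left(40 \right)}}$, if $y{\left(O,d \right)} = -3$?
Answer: $\sqrt{461} \approx 21.471$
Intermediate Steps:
$B = 1$ ($B = \left(-12\right) \left(- \frac{1}{12}\right) = 1$)
$Y{\left(q \right)} = 2$ ($Y{\left(q \right)} = - 2 \left(\left(1 - 3\right) + 1\right) = - 2 \left(-2 + 1\right) = \left(-2\right) \left(-1\right) = 2$)
$\sqrt{459 + Y{\left(40 \right)}} = \sqrt{459 + 2} = \sqrt{461}$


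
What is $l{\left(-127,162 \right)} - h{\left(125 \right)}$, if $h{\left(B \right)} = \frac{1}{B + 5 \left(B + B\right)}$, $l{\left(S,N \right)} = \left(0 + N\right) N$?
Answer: $\frac{36085499}{1375} \approx 26244.0$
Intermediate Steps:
$l{\left(S,N \right)} = N^{2}$ ($l{\left(S,N \right)} = N N = N^{2}$)
$h{\left(B \right)} = \frac{1}{11 B}$ ($h{\left(B \right)} = \frac{1}{B + 5 \cdot 2 B} = \frac{1}{B + 10 B} = \frac{1}{11 B}$)
$l{\left(-127,162 \right)} - h{\left(125 \right)} = 162^{2} - \frac{1}{11 \cdot 125} = 26244 - \frac{1}{11} \cdot \frac{1}{125} = 26244 - \frac{1}{1375} = \frac{36085499}{1375}$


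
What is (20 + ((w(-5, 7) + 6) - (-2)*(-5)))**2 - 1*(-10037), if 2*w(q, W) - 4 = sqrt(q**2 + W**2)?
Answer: 20759/2 + 18*sqrt(74) ≈ 10534.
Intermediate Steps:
w(q, W) = 2 + sqrt(W**2 + q**2)/2 (w(q, W) = 2 + sqrt(q**2 + W**2)/2 = 2 + sqrt(W**2 + q**2)/2)
(20 + ((w(-5, 7) + 6) - (-2)*(-5)))**2 - 1*(-10037) = (20 + (((2 + sqrt(7**2 + (-5)**2)/2) + 6) - (-2)*(-5)))**2 - 1*(-10037) = (20 + (((2 + sqrt(49 + 25)/2) + 6) - 1*10))**2 + 10037 = (20 + (((2 + sqrt(74)/2) + 6) - 10))**2 + 10037 = (20 + ((8 + sqrt(74)/2) - 10))**2 + 10037 = (20 + (-2 + sqrt(74)/2))**2 + 10037 = (18 + sqrt(74)/2)**2 + 10037 = 10037 + (18 + sqrt(74)/2)**2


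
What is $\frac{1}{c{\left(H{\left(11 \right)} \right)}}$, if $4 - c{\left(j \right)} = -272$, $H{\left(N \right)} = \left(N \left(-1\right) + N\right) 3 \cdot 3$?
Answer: $\frac{1}{276} \approx 0.0036232$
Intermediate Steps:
$H{\left(N \right)} = 0$ ($H{\left(N \right)} = \left(- N + N\right) 3 \cdot 3 = 0 \cdot 3 \cdot 3 = 0 \cdot 3 = 0$)
$c{\left(j \right)} = 276$ ($c{\left(j \right)} = 4 - -272 = 4 + 272 = 276$)
$\frac{1}{c{\left(H{\left(11 \right)} \right)}} = \frac{1}{276}$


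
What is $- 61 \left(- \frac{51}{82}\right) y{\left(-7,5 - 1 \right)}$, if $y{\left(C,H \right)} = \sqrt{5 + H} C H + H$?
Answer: $- \frac{124440}{41} \approx -3035.1$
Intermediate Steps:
$y{\left(C,H \right)} = H + C H \sqrt{5 + H}$ ($y{\left(C,H \right)} = C \sqrt{5 + H} H + H = C H \sqrt{5 + H} + H = H + C H \sqrt{5 + H}$)
$- 61 \left(- \frac{51}{82}\right) y{\left(-7,5 - 1 \right)} = - 61 \left(- \frac{51}{82}\right) \left(5 - 1\right) \left(1 - 7 \sqrt{5 + \left(5 - 1\right)}\right) = - 61 \left(\left(-51\right) \frac{1}{82}\right) \left(5 - 1\right) \left(1 - 7 \sqrt{5 + \left(5 - 1\right)}\right) = \left(-61\right) \left(- \frac{51}{82}\right) 4 \left(1 - 7 \sqrt{5 + 4}\right) = \frac{3111 \cdot 4 \left(1 - 7 \sqrt{9}\right)}{82} = \frac{3111 \cdot 4 \left(1 - 21\right)}{82} = \frac{3111 \cdot 4 \left(-20\right)}{82} = \frac{3111}{82} \left(-80\right) = - \frac{124440}{41}$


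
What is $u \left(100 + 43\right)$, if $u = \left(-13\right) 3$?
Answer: $-5577$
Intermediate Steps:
$u = -39$
$u \left(100 + 43\right) = - 39 \left(100 + 43\right) = \left(-39\right) 143 = -5577$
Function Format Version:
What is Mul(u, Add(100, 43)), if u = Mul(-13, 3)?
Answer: -5577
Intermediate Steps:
u = -39
Mul(u, Add(100, 43)) = Mul(-39, Add(100, 43)) = Mul(-39, 143) = -5577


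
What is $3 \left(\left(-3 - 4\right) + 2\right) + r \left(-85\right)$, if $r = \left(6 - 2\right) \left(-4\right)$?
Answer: $1345$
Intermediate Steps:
$r = -16$ ($r = 4 \left(-4\right) = -16$)
$3 \left(\left(-3 - 4\right) + 2\right) + r \left(-85\right) = 3 \left(\left(-3 - 4\right) + 2\right) - -1360 = 3 \left(-7 + 2\right) + 1360 = 3 \left(-5\right) + 1360 = -15 + 1360 = 1345$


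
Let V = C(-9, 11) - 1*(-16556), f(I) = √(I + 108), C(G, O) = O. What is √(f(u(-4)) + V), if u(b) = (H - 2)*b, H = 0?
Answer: √(16567 + 2*√29) ≈ 128.75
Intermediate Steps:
u(b) = -2*b (u(b) = (0 - 2)*b = -2*b)
f(I) = √(108 + I)
V = 16567 (V = 11 - 1*(-16556) = 11 + 16556 = 16567)
√(f(u(-4)) + V) = √(√(108 - 2*(-4)) + 16567) = √(√(108 + 8) + 16567) = √(√116 + 16567) = √(2*√29 + 16567) = √(16567 + 2*√29)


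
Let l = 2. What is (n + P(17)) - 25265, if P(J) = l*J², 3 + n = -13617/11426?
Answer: -282121557/11426 ≈ -24691.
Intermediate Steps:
n = -47895/11426 (n = -3 - 13617/11426 = -47895/11426 ≈ -4.1918)
P(J) = 2*J²
(n + P(17)) - 25265 = (-47895/11426 + 2*17²) - 25265 = (-47895/11426 + 2*289) - 25265 = (-47895/11426 + 578) - 25265 = 6556333/11426 - 25265 = -282121557/11426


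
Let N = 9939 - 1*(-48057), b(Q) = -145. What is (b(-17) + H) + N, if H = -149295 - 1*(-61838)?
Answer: -29606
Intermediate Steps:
H = -87457 (H = -149295 + 61838 = -87457)
N = 57996 (N = 9939 + 48057 = 57996)
(b(-17) + H) + N = (-145 - 87457) + 57996 = -87602 + 57996 = -29606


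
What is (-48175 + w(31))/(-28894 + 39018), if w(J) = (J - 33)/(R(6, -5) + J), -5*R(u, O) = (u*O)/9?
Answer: -4576631/961780 ≈ -4.7585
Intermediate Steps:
R(u, O) = -O*u/45 (R(u, O) = -u*O/(5*9) = -O*u/(5*9) = -O*u/45)
w(J) = (-33 + J)/(⅔ + J) (w(J) = (J - 33)/(-1/45*(-5)*6 + J) = (-33 + J)/(⅔ + J))
(-48175 + w(31))/(-28894 + 39018) = (-48175 + 3*(-33 + 31)/(2 + 3*31))/(-28894 + 39018) = (-48175 + 3*(-2)/(2 + 93))/10124 = (-48175 + 3*(-2)/95)*(1/10124) = (-48175 + 3*(1/95)*(-2))*(1/10124) = (-48175 - 6/95)*(1/10124) = -4576631/95*1/10124 = -4576631/961780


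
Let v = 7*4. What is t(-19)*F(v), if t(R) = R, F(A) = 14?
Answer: -266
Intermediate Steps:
v = 28
t(-19)*F(v) = -19*14 = -266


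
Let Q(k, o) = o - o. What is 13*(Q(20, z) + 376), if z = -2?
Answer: 4888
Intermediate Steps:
Q(k, o) = 0
13*(Q(20, z) + 376) = 13*(0 + 376) = 13*376 = 4888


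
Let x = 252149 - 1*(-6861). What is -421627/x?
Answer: -421627/259010 ≈ -1.6278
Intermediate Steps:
x = 259010 (x = 252149 + 6861 = 259010)
-421627/x = -421627/259010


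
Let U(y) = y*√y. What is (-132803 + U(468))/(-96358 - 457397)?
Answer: 132803/553755 - 936*√13/184585 ≈ 0.22154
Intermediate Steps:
U(y) = y^(3/2)
(-132803 + U(468))/(-96358 - 457397) = (-132803 + 468^(3/2))/(-96358 - 457397) = (-132803 + 2808*√13)/(-553755) = (-132803 + 2808*√13)*(-1/553755) = 132803/553755 - 936*√13/184585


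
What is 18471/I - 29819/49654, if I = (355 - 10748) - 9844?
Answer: -1520606137/1004847998 ≈ -1.5133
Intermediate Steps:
I = -20237 (I = -10393 - 9844 = -20237)
18471/I - 29819/49654 = 18471/(-20237) - 29819/49654 = 18471*(-1/20237) - 29819*1/49654 = -18471/20237 - 29819/49654 = -1520606137/1004847998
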